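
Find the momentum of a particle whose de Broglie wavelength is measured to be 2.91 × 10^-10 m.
2.28 × 10^-24 kg·m/s

From the de Broglie relation λ = h/p, we solve for p:

p = h/λ
p = (6.626 × 10^-34 J·s) / (2.91 × 10^-10 m)
p = 2.28 × 10^-24 kg·m/s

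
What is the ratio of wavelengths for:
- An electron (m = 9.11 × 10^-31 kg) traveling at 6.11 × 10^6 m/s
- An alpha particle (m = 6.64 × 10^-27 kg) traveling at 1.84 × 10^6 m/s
λ₁/λ₂ = 2.19 × 10^3

Using λ = h/(mv):

λ₁ = h/(m₁v₁) = 1.19 × 10^-10 m
λ₂ = h/(m₂v₂) = 5.42 × 10^-14 m

Ratio λ₁/λ₂ = (m₂v₂)/(m₁v₁)
         = (6.64 × 10^-27 kg × 1.84 × 10^6 m/s) / (9.11 × 10^-31 kg × 6.11 × 10^6 m/s)
         = 2.19 × 10^3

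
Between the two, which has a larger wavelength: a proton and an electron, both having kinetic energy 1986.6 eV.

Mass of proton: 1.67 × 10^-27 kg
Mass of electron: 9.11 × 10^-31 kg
The electron has the longer wavelength.

Using λ = h/√(2mKE):

For proton: λ₁ = h/√(2m₁KE) = 6.43 × 10^-13 m
For electron: λ₂ = h/√(2m₂KE) = 2.75 × 10^-11 m

Since λ ∝ 1/√m at constant kinetic energy, the lighter particle has the longer wavelength.

The electron has the longer de Broglie wavelength.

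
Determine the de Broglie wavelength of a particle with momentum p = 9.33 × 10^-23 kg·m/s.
7.10 × 10^-12 m

Using the de Broglie relation λ = h/p:

λ = h/p
λ = (6.626 × 10^-34 J·s) / (9.33 × 10^-23 kg·m/s)
λ = 7.10 × 10^-12 m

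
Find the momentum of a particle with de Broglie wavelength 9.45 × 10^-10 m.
7.01 × 10^-25 kg·m/s

From the de Broglie relation λ = h/p, we solve for p:

p = h/λ
p = (6.626 × 10^-34 J·s) / (9.45 × 10^-10 m)
p = 7.01 × 10^-25 kg·m/s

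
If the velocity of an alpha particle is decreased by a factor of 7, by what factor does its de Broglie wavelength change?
The wavelength increases by a factor of 7.

From λ = h/(mv), the wavelength is inversely proportional to velocity:

λ ∝ 1/v

If v → v/7, then λ → 7λ

When velocity is decreased by a factor of 7, the wavelength increases by a factor of 7.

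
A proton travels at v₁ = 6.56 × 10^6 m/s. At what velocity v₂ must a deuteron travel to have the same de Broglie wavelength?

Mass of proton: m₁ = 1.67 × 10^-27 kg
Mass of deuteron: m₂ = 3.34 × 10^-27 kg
v₂ = 3.28 × 10^6 m/s

For equal de Broglie wavelengths: λ₁ = λ₂

h/(m₁v₁) = h/(m₂v₂)
m₁v₁ = m₂v₂
v₂ = v₁ · (m₁/m₂)

v₂ = 6.56 × 10^6 m/s × (1.67 × 10^-27 kg / 3.34 × 10^-27 kg)
v₂ = 3.28 × 10^6 m/s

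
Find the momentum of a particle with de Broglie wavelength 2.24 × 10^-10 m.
2.96 × 10^-24 kg·m/s

From the de Broglie relation λ = h/p, we solve for p:

p = h/λ
p = (6.626 × 10^-34 J·s) / (2.24 × 10^-10 m)
p = 2.96 × 10^-24 kg·m/s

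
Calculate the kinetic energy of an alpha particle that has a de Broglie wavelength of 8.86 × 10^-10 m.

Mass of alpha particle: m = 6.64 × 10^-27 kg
4.21 × 10^-23 J (or 2.63 × 10^-4 eV)

From λ = h/√(2mKE), we solve for KE:

λ² = h²/(2mKE)
KE = h²/(2mλ²)
KE = (6.626 × 10^-34 J·s)² / (2 × 6.64 × 10^-27 kg × (8.86 × 10^-10 m)²)
KE = 4.21 × 10^-23 J
KE = 2.63 × 10^-4 eV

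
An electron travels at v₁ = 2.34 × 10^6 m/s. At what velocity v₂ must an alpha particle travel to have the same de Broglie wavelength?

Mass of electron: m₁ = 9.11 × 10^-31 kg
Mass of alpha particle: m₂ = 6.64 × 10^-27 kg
v₂ = 3.21 × 10^2 m/s

For equal de Broglie wavelengths: λ₁ = λ₂

h/(m₁v₁) = h/(m₂v₂)
m₁v₁ = m₂v₂
v₂ = v₁ · (m₁/m₂)

v₂ = 2.34 × 10^6 m/s × (9.11 × 10^-31 kg / 6.64 × 10^-27 kg)
v₂ = 3.21 × 10^2 m/s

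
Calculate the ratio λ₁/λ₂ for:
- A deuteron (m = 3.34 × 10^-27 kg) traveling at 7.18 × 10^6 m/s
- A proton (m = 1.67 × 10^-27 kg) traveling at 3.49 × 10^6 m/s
λ₁/λ₂ = 0.243

Using λ = h/(mv):

λ₁ = h/(m₁v₁) = 2.76 × 10^-14 m
λ₂ = h/(m₂v₂) = 1.14 × 10^-13 m

Ratio λ₁/λ₂ = (m₂v₂)/(m₁v₁)
         = (1.67 × 10^-27 kg × 3.49 × 10^6 m/s) / (3.34 × 10^-27 kg × 7.18 × 10^6 m/s)
         = 0.243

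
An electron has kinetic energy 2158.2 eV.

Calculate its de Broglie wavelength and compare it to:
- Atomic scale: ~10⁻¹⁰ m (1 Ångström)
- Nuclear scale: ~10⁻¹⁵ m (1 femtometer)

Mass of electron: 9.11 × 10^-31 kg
λ = 2.64 × 10^-11 m, which is between nuclear and atomic scales.

Using λ = h/√(2mKE):

KE = 2158.2 eV = 3.458 × 10^-16 J

λ = h/√(2mKE)
λ = (6.626 × 10^-34 J·s) / √(2 × 9.11 × 10^-31 kg × 3.458 × 10^-16 J)
λ = 2.64 × 10^-11 m

Comparison:
- Atomic scale (10⁻¹⁰ m): λ is 0.26× this size
- Nuclear scale (10⁻¹⁵ m): λ is 2.6e+04× this size

The wavelength is between nuclear and atomic scales.

This wavelength is appropriate for probing atomic structure but too large for nuclear physics experiments.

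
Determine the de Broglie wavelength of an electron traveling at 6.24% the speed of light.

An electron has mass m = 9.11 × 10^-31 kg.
3.89 × 10^-11 m

Using the de Broglie relation λ = h/(mv):

v = 6.24% × c = 1.871 × 10^7 m/s

λ = h/(mv)
λ = (6.626 × 10^-34 J·s) / (9.11 × 10^-31 kg × 1.871 × 10^7 m/s)
λ = 3.89 × 10^-11 m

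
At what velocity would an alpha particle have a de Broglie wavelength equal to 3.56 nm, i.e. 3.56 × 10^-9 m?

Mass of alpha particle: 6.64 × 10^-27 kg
2.80 × 10^1 m/s

From λ = h/(mv), solve for v:

v = h/(mλ)
v = (6.626 × 10^-34 J·s) / (6.64 × 10^-27 kg × 3.56 × 10^-9 m)
v = 2.80 × 10^1 m/s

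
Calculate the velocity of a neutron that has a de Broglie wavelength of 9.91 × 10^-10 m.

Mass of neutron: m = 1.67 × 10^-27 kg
4.00 × 10^2 m/s

From the de Broglie relation λ = h/(mv), we solve for v:

v = h/(mλ)
v = (6.626 × 10^-34 J·s) / (1.67 × 10^-27 kg × 9.91 × 10^-10 m)
v = 4.00 × 10^2 m/s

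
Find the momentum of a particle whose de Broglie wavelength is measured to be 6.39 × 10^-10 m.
1.04 × 10^-24 kg·m/s

From the de Broglie relation λ = h/p, we solve for p:

p = h/λ
p = (6.626 × 10^-34 J·s) / (6.39 × 10^-10 m)
p = 1.04 × 10^-24 kg·m/s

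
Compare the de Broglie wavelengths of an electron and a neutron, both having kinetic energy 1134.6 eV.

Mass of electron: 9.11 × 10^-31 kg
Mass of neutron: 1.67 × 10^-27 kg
The electron has the longer wavelength.

Using λ = h/√(2mKE):

For electron: λ₁ = h/√(2m₁KE) = 3.64 × 10^-11 m
For neutron: λ₂ = h/√(2m₂KE) = 8.50 × 10^-13 m

Since λ ∝ 1/√m at constant kinetic energy, the lighter particle has the longer wavelength.

The electron has the longer de Broglie wavelength.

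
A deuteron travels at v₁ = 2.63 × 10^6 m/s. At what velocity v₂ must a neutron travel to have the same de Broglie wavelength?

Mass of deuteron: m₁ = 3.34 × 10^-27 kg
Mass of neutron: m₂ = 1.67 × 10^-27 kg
v₂ = 5.26 × 10^6 m/s

For equal de Broglie wavelengths: λ₁ = λ₂

h/(m₁v₁) = h/(m₂v₂)
m₁v₁ = m₂v₂
v₂ = v₁ · (m₁/m₂)

v₂ = 2.63 × 10^6 m/s × (3.34 × 10^-27 kg / 1.67 × 10^-27 kg)
v₂ = 5.26 × 10^6 m/s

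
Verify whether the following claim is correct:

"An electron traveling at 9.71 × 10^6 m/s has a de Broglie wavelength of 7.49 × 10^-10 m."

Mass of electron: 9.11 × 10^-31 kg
False

The claim is incorrect.

Using λ = h/(mv):
λ = (6.626 × 10^-34 J·s) / (9.11 × 10^-31 kg × 9.71 × 10^6 m/s)
λ = 7.49 × 10^-11 m

The actual wavelength differs from the claimed 7.49 × 10^-10 m.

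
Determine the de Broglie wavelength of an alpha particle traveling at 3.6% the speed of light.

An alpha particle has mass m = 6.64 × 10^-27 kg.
9.25 × 10^-15 m

Using the de Broglie relation λ = h/(mv):

v = 3.6% × c = 1.079 × 10^7 m/s

λ = h/(mv)
λ = (6.626 × 10^-34 J·s) / (6.64 × 10^-27 kg × 1.079 × 10^7 m/s)
λ = 9.25 × 10^-15 m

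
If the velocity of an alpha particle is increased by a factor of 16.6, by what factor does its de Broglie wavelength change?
The wavelength decreases by a factor of 16.6.

From λ = h/(mv), the wavelength is inversely proportional to velocity:

λ ∝ 1/v

If v → 16.6v, then λ → λ/16.6

When velocity is increased by a factor of 16.6, the wavelength decreases by a factor of 16.6.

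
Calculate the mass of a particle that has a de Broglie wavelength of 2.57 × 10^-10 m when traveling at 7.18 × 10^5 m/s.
3.59 × 10^-30 kg

From the de Broglie relation λ = h/(mv), we solve for m:

m = h/(λv)
m = (6.626 × 10^-34 J·s) / (2.57 × 10^-10 m × 7.18 × 10^5 m/s)
m = 3.59 × 10^-30 kg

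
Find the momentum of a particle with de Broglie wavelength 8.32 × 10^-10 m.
7.96 × 10^-25 kg·m/s

From the de Broglie relation λ = h/p, we solve for p:

p = h/λ
p = (6.626 × 10^-34 J·s) / (8.32 × 10^-10 m)
p = 7.96 × 10^-25 kg·m/s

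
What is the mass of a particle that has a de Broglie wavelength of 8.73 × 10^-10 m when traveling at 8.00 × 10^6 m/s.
9.49 × 10^-32 kg

From the de Broglie relation λ = h/(mv), we solve for m:

m = h/(λv)
m = (6.626 × 10^-34 J·s) / (8.73 × 10^-10 m × 8.00 × 10^6 m/s)
m = 9.49 × 10^-32 kg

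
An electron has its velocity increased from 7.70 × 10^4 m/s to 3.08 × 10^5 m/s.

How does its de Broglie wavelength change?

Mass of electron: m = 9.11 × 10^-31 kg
The wavelength decreases by a factor of 4.

Using λ = h/(mv):

Initial wavelength: λ₁ = h/(mv₁) = 9.45 × 10^-9 m
Final wavelength: λ₂ = h/(mv₂) = 2.36 × 10^-9 m

Since λ ∝ 1/v, when velocity increases by a factor of 4, the wavelength decreases by a factor of 4.

λ₂/λ₁ = v₁/v₂ = 1/4

The wavelength decreases by a factor of 4.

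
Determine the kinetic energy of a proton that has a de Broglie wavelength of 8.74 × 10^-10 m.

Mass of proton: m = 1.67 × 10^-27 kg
1.72 × 10^-22 J (or 1.07 × 10^-3 eV)

From λ = h/√(2mKE), we solve for KE:

λ² = h²/(2mKE)
KE = h²/(2mλ²)
KE = (6.626 × 10^-34 J·s)² / (2 × 1.67 × 10^-27 kg × (8.74 × 10^-10 m)²)
KE = 1.72 × 10^-22 J
KE = 1.07 × 10^-3 eV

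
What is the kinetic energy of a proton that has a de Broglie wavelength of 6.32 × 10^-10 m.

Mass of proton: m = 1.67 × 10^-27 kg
3.29 × 10^-22 J (or 2.05 × 10^-3 eV)

From λ = h/√(2mKE), we solve for KE:

λ² = h²/(2mKE)
KE = h²/(2mλ²)
KE = (6.626 × 10^-34 J·s)² / (2 × 1.67 × 10^-27 kg × (6.32 × 10^-10 m)²)
KE = 3.29 × 10^-22 J
KE = 2.05 × 10^-3 eV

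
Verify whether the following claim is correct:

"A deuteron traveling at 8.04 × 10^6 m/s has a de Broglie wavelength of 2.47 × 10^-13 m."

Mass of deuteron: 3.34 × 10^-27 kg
False

The claim is incorrect.

Using λ = h/(mv):
λ = (6.626 × 10^-34 J·s) / (3.34 × 10^-27 kg × 8.04 × 10^6 m/s)
λ = 2.47 × 10^-14 m

The actual wavelength differs from the claimed 2.47 × 10^-13 m.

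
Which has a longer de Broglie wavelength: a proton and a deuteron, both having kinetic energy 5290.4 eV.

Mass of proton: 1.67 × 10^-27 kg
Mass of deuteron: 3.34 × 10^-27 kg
The proton has the longer wavelength.

Using λ = h/√(2mKE):

For proton: λ₁ = h/√(2m₁KE) = 3.94 × 10^-13 m
For deuteron: λ₂ = h/√(2m₂KE) = 2.78 × 10^-13 m

Since λ ∝ 1/√m at constant kinetic energy, the lighter particle has the longer wavelength.

The proton has the longer de Broglie wavelength.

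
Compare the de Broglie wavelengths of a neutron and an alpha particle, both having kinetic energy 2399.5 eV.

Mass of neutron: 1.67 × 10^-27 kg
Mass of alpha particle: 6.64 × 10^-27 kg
The neutron has the longer wavelength.

Using λ = h/√(2mKE):

For neutron: λ₁ = h/√(2m₁KE) = 5.85 × 10^-13 m
For alpha particle: λ₂ = h/√(2m₂KE) = 2.93 × 10^-13 m

Since λ ∝ 1/√m at constant kinetic energy, the lighter particle has the longer wavelength.

The neutron has the longer de Broglie wavelength.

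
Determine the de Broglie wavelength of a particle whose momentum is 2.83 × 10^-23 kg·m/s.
2.34 × 10^-11 m

Using the de Broglie relation λ = h/p:

λ = h/p
λ = (6.626 × 10^-34 J·s) / (2.83 × 10^-23 kg·m/s)
λ = 2.34 × 10^-11 m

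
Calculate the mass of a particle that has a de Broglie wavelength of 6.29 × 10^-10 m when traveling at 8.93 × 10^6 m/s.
1.18 × 10^-31 kg

From the de Broglie relation λ = h/(mv), we solve for m:

m = h/(λv)
m = (6.626 × 10^-34 J·s) / (6.29 × 10^-10 m × 8.93 × 10^6 m/s)
m = 1.18 × 10^-31 kg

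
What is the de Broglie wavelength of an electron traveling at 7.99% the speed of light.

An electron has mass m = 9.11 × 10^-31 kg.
3.04 × 10^-11 m

Using the de Broglie relation λ = h/(mv):

v = 7.99% × c = 2.395 × 10^7 m/s

λ = h/(mv)
λ = (6.626 × 10^-34 J·s) / (9.11 × 10^-31 kg × 2.395 × 10^7 m/s)
λ = 3.04 × 10^-11 m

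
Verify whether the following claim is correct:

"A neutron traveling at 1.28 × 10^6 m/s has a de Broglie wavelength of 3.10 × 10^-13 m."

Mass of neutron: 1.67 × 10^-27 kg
True

The claim is correct.

Using λ = h/(mv):
λ = (6.626 × 10^-34 J·s) / (1.67 × 10^-27 kg × 1.28 × 10^6 m/s)
λ = 3.10 × 10^-13 m

This matches the claimed value.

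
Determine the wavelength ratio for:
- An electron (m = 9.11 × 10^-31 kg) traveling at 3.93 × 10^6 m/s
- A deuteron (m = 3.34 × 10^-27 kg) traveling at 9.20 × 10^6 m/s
λ₁/λ₂ = 8.58 × 10^3

Using λ = h/(mv):

λ₁ = h/(m₁v₁) = 1.85 × 10^-10 m
λ₂ = h/(m₂v₂) = 2.16 × 10^-14 m

Ratio λ₁/λ₂ = (m₂v₂)/(m₁v₁)
         = (3.34 × 10^-27 kg × 9.20 × 10^6 m/s) / (9.11 × 10^-31 kg × 3.93 × 10^6 m/s)
         = 8.58 × 10^3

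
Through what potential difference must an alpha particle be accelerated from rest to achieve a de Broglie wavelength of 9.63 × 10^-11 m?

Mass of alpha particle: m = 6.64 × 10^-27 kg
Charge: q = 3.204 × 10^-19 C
1.11 × 10^-2 V

From λ = h/√(2mqV), we solve for V:

λ² = h²/(2mqV)
V = h²/(2mqλ²)
V = (6.626 × 10^-34 J·s)² / (2 × 6.64 × 10^-27 kg × 3.204 × 10^-19 C × (9.63 × 10^-11 m)²)
V = 1.11 × 10^-2 V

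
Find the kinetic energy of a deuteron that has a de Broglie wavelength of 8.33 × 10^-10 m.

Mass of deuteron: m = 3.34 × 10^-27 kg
9.47 × 10^-23 J (or 5.91 × 10^-4 eV)

From λ = h/√(2mKE), we solve for KE:

λ² = h²/(2mKE)
KE = h²/(2mλ²)
KE = (6.626 × 10^-34 J·s)² / (2 × 3.34 × 10^-27 kg × (8.33 × 10^-10 m)²)
KE = 9.47 × 10^-23 J
KE = 5.91 × 10^-4 eV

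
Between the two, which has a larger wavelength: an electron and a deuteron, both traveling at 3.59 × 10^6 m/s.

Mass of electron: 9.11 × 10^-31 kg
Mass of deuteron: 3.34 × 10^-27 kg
The electron has the longer wavelength.

Using λ = h/(mv), since both particles have the same velocity, the wavelength depends only on mass.

For electron: λ₁ = h/(m₁v) = 2.03 × 10^-10 m
For deuteron: λ₂ = h/(m₂v) = 5.53 × 10^-14 m

Since λ ∝ 1/m at constant velocity, the lighter particle has the longer wavelength.

The electron has the longer de Broglie wavelength.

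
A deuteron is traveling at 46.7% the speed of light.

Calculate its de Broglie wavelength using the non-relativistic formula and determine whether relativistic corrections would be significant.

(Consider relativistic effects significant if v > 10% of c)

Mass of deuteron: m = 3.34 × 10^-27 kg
Yes, relativistic corrections are needed.

Using the non-relativistic de Broglie formula λ = h/(mv):

v = 46.7% × c = 1.400 × 10^8 m/s

λ = h/(mv)
λ = (6.626 × 10^-34 J·s) / (3.34 × 10^-27 kg × 1.400 × 10^8 m/s)
λ = 1.42 × 10^-15 m

Since v = 46.7% of c > 10% of c, relativistic corrections ARE significant and the actual wavelength would differ from this non-relativistic estimate.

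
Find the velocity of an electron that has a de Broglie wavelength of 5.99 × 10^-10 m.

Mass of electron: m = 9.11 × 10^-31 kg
1.21 × 10^6 m/s

From the de Broglie relation λ = h/(mv), we solve for v:

v = h/(mλ)
v = (6.626 × 10^-34 J·s) / (9.11 × 10^-31 kg × 5.99 × 10^-10 m)
v = 1.21 × 10^6 m/s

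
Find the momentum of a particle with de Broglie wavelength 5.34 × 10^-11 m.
1.24 × 10^-23 kg·m/s

From the de Broglie relation λ = h/p, we solve for p:

p = h/λ
p = (6.626 × 10^-34 J·s) / (5.34 × 10^-11 m)
p = 1.24 × 10^-23 kg·m/s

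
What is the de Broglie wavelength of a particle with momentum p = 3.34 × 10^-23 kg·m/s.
1.98 × 10^-11 m

Using the de Broglie relation λ = h/p:

λ = h/p
λ = (6.626 × 10^-34 J·s) / (3.34 × 10^-23 kg·m/s)
λ = 1.98 × 10^-11 m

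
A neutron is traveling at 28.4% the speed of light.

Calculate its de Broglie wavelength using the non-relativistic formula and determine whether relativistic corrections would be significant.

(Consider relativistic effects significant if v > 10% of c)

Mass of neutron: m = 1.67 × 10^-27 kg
Yes, relativistic corrections are needed.

Using the non-relativistic de Broglie formula λ = h/(mv):

v = 28.4% × c = 8.514 × 10^7 m/s

λ = h/(mv)
λ = (6.626 × 10^-34 J·s) / (1.67 × 10^-27 kg × 8.514 × 10^7 m/s)
λ = 4.66 × 10^-15 m

Since v = 28.4% of c > 10% of c, relativistic corrections ARE significant and the actual wavelength would differ from this non-relativistic estimate.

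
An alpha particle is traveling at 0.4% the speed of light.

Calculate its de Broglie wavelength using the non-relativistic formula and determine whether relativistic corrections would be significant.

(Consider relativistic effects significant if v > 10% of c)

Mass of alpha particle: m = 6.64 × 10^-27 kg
No, relativistic corrections are not needed.

Using the non-relativistic de Broglie formula λ = h/(mv):

v = 0.4% × c = 1.199 × 10^6 m/s

λ = h/(mv)
λ = (6.626 × 10^-34 J·s) / (6.64 × 10^-27 kg × 1.199 × 10^6 m/s)
λ = 8.32 × 10^-14 m

Since v = 0.4% of c < 10% of c, relativistic corrections are NOT significant and this non-relativistic result is a good approximation.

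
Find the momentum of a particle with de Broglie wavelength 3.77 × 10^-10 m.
1.76 × 10^-24 kg·m/s

From the de Broglie relation λ = h/p, we solve for p:

p = h/λ
p = (6.626 × 10^-34 J·s) / (3.77 × 10^-10 m)
p = 1.76 × 10^-24 kg·m/s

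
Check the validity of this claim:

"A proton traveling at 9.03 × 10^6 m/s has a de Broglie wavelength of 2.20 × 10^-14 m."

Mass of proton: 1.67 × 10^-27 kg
False

The claim is incorrect.

Using λ = h/(mv):
λ = (6.626 × 10^-34 J·s) / (1.67 × 10^-27 kg × 9.03 × 10^6 m/s)
λ = 4.39 × 10^-14 m

The actual wavelength differs from the claimed 2.20 × 10^-14 m.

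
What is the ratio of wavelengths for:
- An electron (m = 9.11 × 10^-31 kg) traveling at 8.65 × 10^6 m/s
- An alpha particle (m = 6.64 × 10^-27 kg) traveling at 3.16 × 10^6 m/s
λ₁/λ₂ = 2.66 × 10^3

Using λ = h/(mv):

λ₁ = h/(m₁v₁) = 8.41 × 10^-11 m
λ₂ = h/(m₂v₂) = 3.16 × 10^-14 m

Ratio λ₁/λ₂ = (m₂v₂)/(m₁v₁)
         = (6.64 × 10^-27 kg × 3.16 × 10^6 m/s) / (9.11 × 10^-31 kg × 8.65 × 10^6 m/s)
         = 2.66 × 10^3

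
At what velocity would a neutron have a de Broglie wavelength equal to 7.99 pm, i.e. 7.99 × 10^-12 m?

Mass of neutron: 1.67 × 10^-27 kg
4.97 × 10^4 m/s

From λ = h/(mv), solve for v:

v = h/(mλ)
v = (6.626 × 10^-34 J·s) / (1.67 × 10^-27 kg × 7.99 × 10^-12 m)
v = 4.97 × 10^4 m/s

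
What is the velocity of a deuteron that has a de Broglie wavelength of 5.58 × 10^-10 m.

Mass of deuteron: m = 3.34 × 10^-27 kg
3.56 × 10^2 m/s

From the de Broglie relation λ = h/(mv), we solve for v:

v = h/(mλ)
v = (6.626 × 10^-34 J·s) / (3.34 × 10^-27 kg × 5.58 × 10^-10 m)
v = 3.56 × 10^2 m/s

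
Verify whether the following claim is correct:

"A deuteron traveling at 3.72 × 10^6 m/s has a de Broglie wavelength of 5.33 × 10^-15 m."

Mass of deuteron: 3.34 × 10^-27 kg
False

The claim is incorrect.

Using λ = h/(mv):
λ = (6.626 × 10^-34 J·s) / (3.34 × 10^-27 kg × 3.72 × 10^6 m/s)
λ = 5.33 × 10^-14 m

The actual wavelength differs from the claimed 5.33 × 10^-15 m.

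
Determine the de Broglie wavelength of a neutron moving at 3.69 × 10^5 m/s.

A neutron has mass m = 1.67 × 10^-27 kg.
1.08 × 10^-12 m

Using the de Broglie relation λ = h/(mv):

λ = h/(mv)
λ = (6.626 × 10^-34 J·s) / (1.67 × 10^-27 kg × 3.69 × 10^5 m/s)
λ = 1.08 × 10^-12 m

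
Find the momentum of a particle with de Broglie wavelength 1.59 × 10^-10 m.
4.17 × 10^-24 kg·m/s

From the de Broglie relation λ = h/p, we solve for p:

p = h/λ
p = (6.626 × 10^-34 J·s) / (1.59 × 10^-10 m)
p = 4.17 × 10^-24 kg·m/s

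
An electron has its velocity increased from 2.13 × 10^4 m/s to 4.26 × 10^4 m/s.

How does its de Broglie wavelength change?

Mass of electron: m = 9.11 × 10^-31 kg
The wavelength decreases by a factor of 2.

Using λ = h/(mv):

Initial wavelength: λ₁ = h/(mv₁) = 3.41 × 10^-8 m
Final wavelength: λ₂ = h/(mv₂) = 1.71 × 10^-8 m

Since λ ∝ 1/v, when velocity increases by a factor of 2, the wavelength decreases by a factor of 2.

λ₂/λ₁ = v₁/v₂ = 1/2

The wavelength decreases by a factor of 2.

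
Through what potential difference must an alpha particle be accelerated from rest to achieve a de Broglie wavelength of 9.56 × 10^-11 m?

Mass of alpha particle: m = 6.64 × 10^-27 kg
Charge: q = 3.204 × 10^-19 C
1.13 × 10^-2 V

From λ = h/√(2mqV), we solve for V:

λ² = h²/(2mqV)
V = h²/(2mqλ²)
V = (6.626 × 10^-34 J·s)² / (2 × 6.64 × 10^-27 kg × 3.204 × 10^-19 C × (9.56 × 10^-11 m)²)
V = 1.13 × 10^-2 V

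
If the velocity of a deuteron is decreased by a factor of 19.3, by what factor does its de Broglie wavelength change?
The wavelength increases by a factor of 19.3.

From λ = h/(mv), the wavelength is inversely proportional to velocity:

λ ∝ 1/v

If v → v/19.3, then λ → 19.3λ

When velocity is decreased by a factor of 19.3, the wavelength increases by a factor of 19.3.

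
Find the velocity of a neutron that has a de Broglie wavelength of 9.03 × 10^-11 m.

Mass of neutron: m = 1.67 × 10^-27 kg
4.39 × 10^3 m/s

From the de Broglie relation λ = h/(mv), we solve for v:

v = h/(mλ)
v = (6.626 × 10^-34 J·s) / (1.67 × 10^-27 kg × 9.03 × 10^-11 m)
v = 4.39 × 10^3 m/s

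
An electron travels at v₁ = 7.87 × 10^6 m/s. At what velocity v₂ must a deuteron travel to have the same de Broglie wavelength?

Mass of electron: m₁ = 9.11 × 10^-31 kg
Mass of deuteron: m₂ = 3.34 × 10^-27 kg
v₂ = 2.15 × 10^3 m/s

For equal de Broglie wavelengths: λ₁ = λ₂

h/(m₁v₁) = h/(m₂v₂)
m₁v₁ = m₂v₂
v₂ = v₁ · (m₁/m₂)

v₂ = 7.87 × 10^6 m/s × (9.11 × 10^-31 kg / 3.34 × 10^-27 kg)
v₂ = 2.15 × 10^3 m/s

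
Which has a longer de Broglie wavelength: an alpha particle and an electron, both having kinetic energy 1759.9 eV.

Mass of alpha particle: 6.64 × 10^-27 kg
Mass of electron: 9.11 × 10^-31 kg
The electron has the longer wavelength.

Using λ = h/√(2mKE):

For alpha particle: λ₁ = h/√(2m₁KE) = 3.42 × 10^-13 m
For electron: λ₂ = h/√(2m₂KE) = 2.92 × 10^-11 m

Since λ ∝ 1/√m at constant kinetic energy, the lighter particle has the longer wavelength.

The electron has the longer de Broglie wavelength.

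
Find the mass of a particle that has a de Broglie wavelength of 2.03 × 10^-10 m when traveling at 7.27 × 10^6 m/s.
4.49 × 10^-31 kg

From the de Broglie relation λ = h/(mv), we solve for m:

m = h/(λv)
m = (6.626 × 10^-34 J·s) / (2.03 × 10^-10 m × 7.27 × 10^6 m/s)
m = 4.49 × 10^-31 kg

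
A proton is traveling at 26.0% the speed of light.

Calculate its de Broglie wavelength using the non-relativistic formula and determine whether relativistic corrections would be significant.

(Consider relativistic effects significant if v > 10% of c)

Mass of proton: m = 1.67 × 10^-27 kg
Yes, relativistic corrections are needed.

Using the non-relativistic de Broglie formula λ = h/(mv):

v = 26.0% × c = 7.795 × 10^7 m/s

λ = h/(mv)
λ = (6.626 × 10^-34 J·s) / (1.67 × 10^-27 kg × 7.795 × 10^7 m/s)
λ = 5.09 × 10^-15 m

Since v = 26.0% of c > 10% of c, relativistic corrections ARE significant and the actual wavelength would differ from this non-relativistic estimate.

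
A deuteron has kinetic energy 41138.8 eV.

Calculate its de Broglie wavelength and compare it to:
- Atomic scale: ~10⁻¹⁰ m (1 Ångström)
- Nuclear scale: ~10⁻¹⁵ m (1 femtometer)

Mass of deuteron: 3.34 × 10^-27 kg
λ = 9.99 × 10^-14 m, which is between nuclear and atomic scales.

Using λ = h/√(2mKE):

KE = 41138.8 eV = 6.591 × 10^-15 J

λ = h/√(2mKE)
λ = (6.626 × 10^-34 J·s) / √(2 × 3.34 × 10^-27 kg × 6.591 × 10^-15 J)
λ = 9.99 × 10^-14 m

Comparison:
- Atomic scale (10⁻¹⁰ m): λ is 0.001× this size
- Nuclear scale (10⁻¹⁵ m): λ is 1e+02× this size

The wavelength is between nuclear and atomic scales.

This wavelength is appropriate for probing atomic structure but too large for nuclear physics experiments.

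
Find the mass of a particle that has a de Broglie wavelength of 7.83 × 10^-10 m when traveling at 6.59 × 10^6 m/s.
1.28 × 10^-31 kg

From the de Broglie relation λ = h/(mv), we solve for m:

m = h/(λv)
m = (6.626 × 10^-34 J·s) / (7.83 × 10^-10 m × 6.59 × 10^6 m/s)
m = 1.28 × 10^-31 kg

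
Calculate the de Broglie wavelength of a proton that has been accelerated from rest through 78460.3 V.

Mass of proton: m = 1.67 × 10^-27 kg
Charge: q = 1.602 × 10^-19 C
1.02 × 10^-13 m

When a particle is accelerated through voltage V, it gains kinetic energy KE = qV.

The de Broglie wavelength is then λ = h/√(2mqV):

λ = h/√(2mqV)
λ = (6.626 × 10^-34 J·s) / √(2 × 1.67 × 10^-27 kg × 1.602 × 10^-19 C × 78460.3 V)
λ = 1.02 × 10^-13 m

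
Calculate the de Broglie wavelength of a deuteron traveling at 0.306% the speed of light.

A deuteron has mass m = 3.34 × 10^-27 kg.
2.16 × 10^-13 m

Using the de Broglie relation λ = h/(mv):

v = 0.306% × c = 9.174 × 10^5 m/s

λ = h/(mv)
λ = (6.626 × 10^-34 J·s) / (3.34 × 10^-27 kg × 9.174 × 10^5 m/s)
λ = 2.16 × 10^-13 m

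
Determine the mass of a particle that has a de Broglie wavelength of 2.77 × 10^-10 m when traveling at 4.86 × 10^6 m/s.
4.92 × 10^-31 kg

From the de Broglie relation λ = h/(mv), we solve for m:

m = h/(λv)
m = (6.626 × 10^-34 J·s) / (2.77 × 10^-10 m × 4.86 × 10^6 m/s)
m = 4.92 × 10^-31 kg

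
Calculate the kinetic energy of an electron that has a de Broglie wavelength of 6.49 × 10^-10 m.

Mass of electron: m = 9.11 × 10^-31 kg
5.72 × 10^-19 J (or 3.57 eV)

From λ = h/√(2mKE), we solve for KE:

λ² = h²/(2mKE)
KE = h²/(2mλ²)
KE = (6.626 × 10^-34 J·s)² / (2 × 9.11 × 10^-31 kg × (6.49 × 10^-10 m)²)
KE = 5.72 × 10^-19 J
KE = 3.57 eV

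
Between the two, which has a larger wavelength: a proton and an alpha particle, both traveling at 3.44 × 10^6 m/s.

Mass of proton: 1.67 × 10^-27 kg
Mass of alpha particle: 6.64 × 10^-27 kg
The proton has the longer wavelength.

Using λ = h/(mv), since both particles have the same velocity, the wavelength depends only on mass.

For proton: λ₁ = h/(m₁v) = 1.15 × 10^-13 m
For alpha particle: λ₂ = h/(m₂v) = 2.90 × 10^-14 m

Since λ ∝ 1/m at constant velocity, the lighter particle has the longer wavelength.

The proton has the longer de Broglie wavelength.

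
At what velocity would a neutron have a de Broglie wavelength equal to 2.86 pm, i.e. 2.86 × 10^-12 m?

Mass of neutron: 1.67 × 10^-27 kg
1.39 × 10^5 m/s

From λ = h/(mv), solve for v:

v = h/(mλ)
v = (6.626 × 10^-34 J·s) / (1.67 × 10^-27 kg × 2.86 × 10^-12 m)
v = 1.39 × 10^5 m/s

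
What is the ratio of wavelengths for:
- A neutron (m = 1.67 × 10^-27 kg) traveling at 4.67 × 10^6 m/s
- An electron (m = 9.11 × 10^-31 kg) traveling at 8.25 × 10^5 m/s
λ₁/λ₂ = 9.64 × 10^-5

Using λ = h/(mv):

λ₁ = h/(m₁v₁) = 8.50 × 10^-14 m
λ₂ = h/(m₂v₂) = 8.82 × 10^-10 m

Ratio λ₁/λ₂ = (m₂v₂)/(m₁v₁)
         = (9.11 × 10^-31 kg × 8.25 × 10^5 m/s) / (1.67 × 10^-27 kg × 4.67 × 10^6 m/s)
         = 9.64 × 10^-5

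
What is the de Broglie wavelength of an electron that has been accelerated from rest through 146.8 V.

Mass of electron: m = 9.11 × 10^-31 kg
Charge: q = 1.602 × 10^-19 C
1.01 × 10^-10 m

When a particle is accelerated through voltage V, it gains kinetic energy KE = qV.

The de Broglie wavelength is then λ = h/√(2mqV):

λ = h/√(2mqV)
λ = (6.626 × 10^-34 J·s) / √(2 × 9.11 × 10^-31 kg × 1.602 × 10^-19 C × 146.8 V)
λ = 1.01 × 10^-10 m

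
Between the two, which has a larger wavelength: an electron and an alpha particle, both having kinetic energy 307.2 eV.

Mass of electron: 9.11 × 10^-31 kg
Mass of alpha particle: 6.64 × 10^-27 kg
The electron has the longer wavelength.

Using λ = h/√(2mKE):

For electron: λ₁ = h/√(2m₁KE) = 7.00 × 10^-11 m
For alpha particle: λ₂ = h/√(2m₂KE) = 8.20 × 10^-13 m

Since λ ∝ 1/√m at constant kinetic energy, the lighter particle has the longer wavelength.

The electron has the longer de Broglie wavelength.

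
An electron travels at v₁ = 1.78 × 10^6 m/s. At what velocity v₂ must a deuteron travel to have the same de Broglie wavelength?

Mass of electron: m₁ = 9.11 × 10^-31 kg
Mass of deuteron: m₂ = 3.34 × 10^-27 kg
v₂ = 4.86 × 10^2 m/s

For equal de Broglie wavelengths: λ₁ = λ₂

h/(m₁v₁) = h/(m₂v₂)
m₁v₁ = m₂v₂
v₂ = v₁ · (m₁/m₂)

v₂ = 1.78 × 10^6 m/s × (9.11 × 10^-31 kg / 3.34 × 10^-27 kg)
v₂ = 4.86 × 10^2 m/s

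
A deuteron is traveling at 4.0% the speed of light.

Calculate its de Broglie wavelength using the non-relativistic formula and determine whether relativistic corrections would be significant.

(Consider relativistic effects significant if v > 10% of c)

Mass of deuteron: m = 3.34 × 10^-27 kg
No, relativistic corrections are not needed.

Using the non-relativistic de Broglie formula λ = h/(mv):

v = 4.0% × c = 1.199 × 10^7 m/s

λ = h/(mv)
λ = (6.626 × 10^-34 J·s) / (3.34 × 10^-27 kg × 1.199 × 10^7 m/s)
λ = 1.65 × 10^-14 m

Since v = 4.0% of c < 10% of c, relativistic corrections are NOT significant and this non-relativistic result is a good approximation.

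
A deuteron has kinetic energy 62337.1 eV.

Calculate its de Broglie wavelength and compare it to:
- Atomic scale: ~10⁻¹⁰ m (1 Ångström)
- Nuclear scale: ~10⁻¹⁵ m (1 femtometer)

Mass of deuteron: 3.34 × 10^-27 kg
λ = 8.11 × 10^-14 m, which is between nuclear and atomic scales.

Using λ = h/√(2mKE):

KE = 62337.1 eV = 9.988 × 10^-15 J

λ = h/√(2mKE)
λ = (6.626 × 10^-34 J·s) / √(2 × 3.34 × 10^-27 kg × 9.988 × 10^-15 J)
λ = 8.11 × 10^-14 m

Comparison:
- Atomic scale (10⁻¹⁰ m): λ is 0.00081× this size
- Nuclear scale (10⁻¹⁵ m): λ is 81× this size

The wavelength is between nuclear and atomic scales.

This wavelength is appropriate for probing atomic structure but too large for nuclear physics experiments.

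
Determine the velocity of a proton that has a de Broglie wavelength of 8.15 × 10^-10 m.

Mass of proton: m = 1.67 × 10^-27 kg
4.87 × 10^2 m/s

From the de Broglie relation λ = h/(mv), we solve for v:

v = h/(mλ)
v = (6.626 × 10^-34 J·s) / (1.67 × 10^-27 kg × 8.15 × 10^-10 m)
v = 4.87 × 10^2 m/s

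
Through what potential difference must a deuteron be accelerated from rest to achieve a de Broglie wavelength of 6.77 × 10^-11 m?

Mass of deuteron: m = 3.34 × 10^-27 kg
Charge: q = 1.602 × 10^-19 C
8.95 × 10^-2 V

From λ = h/√(2mqV), we solve for V:

λ² = h²/(2mqV)
V = h²/(2mqλ²)
V = (6.626 × 10^-34 J·s)² / (2 × 3.34 × 10^-27 kg × 1.602 × 10^-19 C × (6.77 × 10^-11 m)²)
V = 8.95 × 10^-2 V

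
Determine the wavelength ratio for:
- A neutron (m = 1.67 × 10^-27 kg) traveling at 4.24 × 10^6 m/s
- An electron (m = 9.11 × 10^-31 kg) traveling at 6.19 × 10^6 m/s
λ₁/λ₂ = 7.96 × 10^-4

Using λ = h/(mv):

λ₁ = h/(m₁v₁) = 9.36 × 10^-14 m
λ₂ = h/(m₂v₂) = 1.18 × 10^-10 m

Ratio λ₁/λ₂ = (m₂v₂)/(m₁v₁)
         = (9.11 × 10^-31 kg × 6.19 × 10^6 m/s) / (1.67 × 10^-27 kg × 4.24 × 10^6 m/s)
         = 7.96 × 10^-4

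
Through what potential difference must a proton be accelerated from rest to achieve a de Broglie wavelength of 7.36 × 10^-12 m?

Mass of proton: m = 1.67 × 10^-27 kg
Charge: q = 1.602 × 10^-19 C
15.1 V

From λ = h/√(2mqV), we solve for V:

λ² = h²/(2mqV)
V = h²/(2mqλ²)
V = (6.626 × 10^-34 J·s)² / (2 × 1.67 × 10^-27 kg × 1.602 × 10^-19 C × (7.36 × 10^-12 m)²)
V = 15.1 V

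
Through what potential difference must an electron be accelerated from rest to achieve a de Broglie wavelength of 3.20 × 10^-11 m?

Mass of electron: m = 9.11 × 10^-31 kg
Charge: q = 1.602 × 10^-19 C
1.47 × 10^3 V

From λ = h/√(2mqV), we solve for V:

λ² = h²/(2mqV)
V = h²/(2mqλ²)
V = (6.626 × 10^-34 J·s)² / (2 × 9.11 × 10^-31 kg × 1.602 × 10^-19 C × (3.20 × 10^-11 m)²)
V = 1.47 × 10^3 V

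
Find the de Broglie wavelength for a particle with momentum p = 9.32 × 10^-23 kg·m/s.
7.11 × 10^-12 m

Using the de Broglie relation λ = h/p:

λ = h/p
λ = (6.626 × 10^-34 J·s) / (9.32 × 10^-23 kg·m/s)
λ = 7.11 × 10^-12 m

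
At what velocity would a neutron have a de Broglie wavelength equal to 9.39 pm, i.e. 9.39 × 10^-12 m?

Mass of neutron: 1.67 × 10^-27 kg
4.23 × 10^4 m/s

From λ = h/(mv), solve for v:

v = h/(mλ)
v = (6.626 × 10^-34 J·s) / (1.67 × 10^-27 kg × 9.39 × 10^-12 m)
v = 4.23 × 10^4 m/s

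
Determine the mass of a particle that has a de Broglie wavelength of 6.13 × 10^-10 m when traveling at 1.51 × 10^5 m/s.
7.16 × 10^-30 kg

From the de Broglie relation λ = h/(mv), we solve for m:

m = h/(λv)
m = (6.626 × 10^-34 J·s) / (6.13 × 10^-10 m × 1.51 × 10^5 m/s)
m = 7.16 × 10^-30 kg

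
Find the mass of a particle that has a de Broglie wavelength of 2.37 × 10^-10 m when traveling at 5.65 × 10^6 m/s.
4.95 × 10^-31 kg

From the de Broglie relation λ = h/(mv), we solve for m:

m = h/(λv)
m = (6.626 × 10^-34 J·s) / (2.37 × 10^-10 m × 5.65 × 10^6 m/s)
m = 4.95 × 10^-31 kg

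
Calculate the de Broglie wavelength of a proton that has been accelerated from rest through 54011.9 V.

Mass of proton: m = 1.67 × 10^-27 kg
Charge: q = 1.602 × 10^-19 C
1.23 × 10^-13 m

When a particle is accelerated through voltage V, it gains kinetic energy KE = qV.

The de Broglie wavelength is then λ = h/√(2mqV):

λ = h/√(2mqV)
λ = (6.626 × 10^-34 J·s) / √(2 × 1.67 × 10^-27 kg × 1.602 × 10^-19 C × 54011.9 V)
λ = 1.23 × 10^-13 m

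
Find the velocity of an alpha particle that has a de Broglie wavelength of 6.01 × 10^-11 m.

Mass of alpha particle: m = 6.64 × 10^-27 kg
1.66 × 10^3 m/s

From the de Broglie relation λ = h/(mv), we solve for v:

v = h/(mλ)
v = (6.626 × 10^-34 J·s) / (6.64 × 10^-27 kg × 6.01 × 10^-11 m)
v = 1.66 × 10^3 m/s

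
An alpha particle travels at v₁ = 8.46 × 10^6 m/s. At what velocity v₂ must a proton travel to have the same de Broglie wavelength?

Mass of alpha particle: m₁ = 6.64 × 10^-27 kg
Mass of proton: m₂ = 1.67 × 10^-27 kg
v₂ = 3.36 × 10^7 m/s

For equal de Broglie wavelengths: λ₁ = λ₂

h/(m₁v₁) = h/(m₂v₂)
m₁v₁ = m₂v₂
v₂ = v₁ · (m₁/m₂)

v₂ = 8.46 × 10^6 m/s × (6.64 × 10^-27 kg / 1.67 × 10^-27 kg)
v₂ = 3.36 × 10^7 m/s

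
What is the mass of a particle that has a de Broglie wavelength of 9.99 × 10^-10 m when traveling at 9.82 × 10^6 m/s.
6.75 × 10^-32 kg

From the de Broglie relation λ = h/(mv), we solve for m:

m = h/(λv)
m = (6.626 × 10^-34 J·s) / (9.99 × 10^-10 m × 9.82 × 10^6 m/s)
m = 6.75 × 10^-32 kg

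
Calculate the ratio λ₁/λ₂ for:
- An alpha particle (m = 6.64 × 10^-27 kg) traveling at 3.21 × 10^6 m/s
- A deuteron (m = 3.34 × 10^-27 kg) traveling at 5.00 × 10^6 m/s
λ₁/λ₂ = 0.784

Using λ = h/(mv):

λ₁ = h/(m₁v₁) = 3.11 × 10^-14 m
λ₂ = h/(m₂v₂) = 3.97 × 10^-14 m

Ratio λ₁/λ₂ = (m₂v₂)/(m₁v₁)
         = (3.34 × 10^-27 kg × 5.00 × 10^6 m/s) / (6.64 × 10^-27 kg × 3.21 × 10^6 m/s)
         = 0.784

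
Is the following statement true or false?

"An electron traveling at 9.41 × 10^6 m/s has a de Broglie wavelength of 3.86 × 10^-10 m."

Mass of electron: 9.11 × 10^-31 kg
False

The claim is incorrect.

Using λ = h/(mv):
λ = (6.626 × 10^-34 J·s) / (9.11 × 10^-31 kg × 9.41 × 10^6 m/s)
λ = 7.73 × 10^-11 m

The actual wavelength differs from the claimed 3.86 × 10^-10 m.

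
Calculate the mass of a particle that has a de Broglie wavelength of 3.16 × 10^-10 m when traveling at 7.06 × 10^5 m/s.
2.97 × 10^-30 kg

From the de Broglie relation λ = h/(mv), we solve for m:

m = h/(λv)
m = (6.626 × 10^-34 J·s) / (3.16 × 10^-10 m × 7.06 × 10^5 m/s)
m = 2.97 × 10^-30 kg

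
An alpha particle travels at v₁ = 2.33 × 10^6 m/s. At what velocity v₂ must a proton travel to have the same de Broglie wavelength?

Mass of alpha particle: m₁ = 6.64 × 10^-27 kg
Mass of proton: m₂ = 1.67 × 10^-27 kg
v₂ = 9.26 × 10^6 m/s

For equal de Broglie wavelengths: λ₁ = λ₂

h/(m₁v₁) = h/(m₂v₂)
m₁v₁ = m₂v₂
v₂ = v₁ · (m₁/m₂)

v₂ = 2.33 × 10^6 m/s × (6.64 × 10^-27 kg / 1.67 × 10^-27 kg)
v₂ = 9.26 × 10^6 m/s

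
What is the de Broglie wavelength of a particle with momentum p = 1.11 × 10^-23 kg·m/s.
5.97 × 10^-11 m

Using the de Broglie relation λ = h/p:

λ = h/p
λ = (6.626 × 10^-34 J·s) / (1.11 × 10^-23 kg·m/s)
λ = 5.97 × 10^-11 m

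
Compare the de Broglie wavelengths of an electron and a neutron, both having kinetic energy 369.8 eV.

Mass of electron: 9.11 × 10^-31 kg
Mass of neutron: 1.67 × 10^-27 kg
The electron has the longer wavelength.

Using λ = h/√(2mKE):

For electron: λ₁ = h/√(2m₁KE) = 6.38 × 10^-11 m
For neutron: λ₂ = h/√(2m₂KE) = 1.49 × 10^-12 m

Since λ ∝ 1/√m at constant kinetic energy, the lighter particle has the longer wavelength.

The electron has the longer de Broglie wavelength.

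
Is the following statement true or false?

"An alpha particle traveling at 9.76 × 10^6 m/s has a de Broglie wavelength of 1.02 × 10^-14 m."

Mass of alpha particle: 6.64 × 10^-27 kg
True

The claim is correct.

Using λ = h/(mv):
λ = (6.626 × 10^-34 J·s) / (6.64 × 10^-27 kg × 9.76 × 10^6 m/s)
λ = 1.02 × 10^-14 m

This matches the claimed value.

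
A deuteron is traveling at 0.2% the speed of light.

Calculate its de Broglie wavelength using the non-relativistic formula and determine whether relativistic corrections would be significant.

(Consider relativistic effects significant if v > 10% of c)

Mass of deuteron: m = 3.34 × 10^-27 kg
No, relativistic corrections are not needed.

Using the non-relativistic de Broglie formula λ = h/(mv):

v = 0.2% × c = 5.996 × 10^5 m/s

λ = h/(mv)
λ = (6.626 × 10^-34 J·s) / (3.34 × 10^-27 kg × 5.996 × 10^5 m/s)
λ = 3.31 × 10^-13 m

Since v = 0.2% of c < 10% of c, relativistic corrections are NOT significant and this non-relativistic result is a good approximation.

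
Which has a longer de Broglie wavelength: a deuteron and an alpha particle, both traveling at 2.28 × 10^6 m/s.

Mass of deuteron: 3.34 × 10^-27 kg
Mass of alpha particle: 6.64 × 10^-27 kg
The deuteron has the longer wavelength.

Using λ = h/(mv), since both particles have the same velocity, the wavelength depends only on mass.

For deuteron: λ₁ = h/(m₁v) = 8.70 × 10^-14 m
For alpha particle: λ₂ = h/(m₂v) = 4.38 × 10^-14 m

Since λ ∝ 1/m at constant velocity, the lighter particle has the longer wavelength.

The deuteron has the longer de Broglie wavelength.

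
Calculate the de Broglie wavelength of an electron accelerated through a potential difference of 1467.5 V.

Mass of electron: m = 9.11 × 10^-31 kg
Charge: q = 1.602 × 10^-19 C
3.20 × 10^-11 m

When a particle is accelerated through voltage V, it gains kinetic energy KE = qV.

The de Broglie wavelength is then λ = h/√(2mqV):

λ = h/√(2mqV)
λ = (6.626 × 10^-34 J·s) / √(2 × 9.11 × 10^-31 kg × 1.602 × 10^-19 C × 1467.5 V)
λ = 3.20 × 10^-11 m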